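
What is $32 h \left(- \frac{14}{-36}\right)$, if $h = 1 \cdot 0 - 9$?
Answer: $-112$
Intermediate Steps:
$h = -9$ ($h = 0 - 9 = -9$)
$32 h \left(- \frac{14}{-36}\right) = 32 \left(-9\right) \left(- \frac{14}{-36}\right) = - 288 \left(\left(-14\right) \left(- \frac{1}{36}\right)\right) = \left(-288\right) \frac{7}{18} = -112$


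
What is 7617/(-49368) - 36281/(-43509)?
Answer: 486570785/715984104 ≈ 0.67958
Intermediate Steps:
7617/(-49368) - 36281/(-43509) = 7617*(-1/49368) - 36281*(-1/43509) = -2539/16456 + 36281/43509 = 486570785/715984104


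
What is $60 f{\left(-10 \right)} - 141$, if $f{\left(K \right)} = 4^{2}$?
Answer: $819$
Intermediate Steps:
$f{\left(K \right)} = 16$
$60 f{\left(-10 \right)} - 141 = 60 \cdot 16 - 141 = 960 - 141 = 819$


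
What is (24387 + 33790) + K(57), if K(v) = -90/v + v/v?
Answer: 1105352/19 ≈ 58176.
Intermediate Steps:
K(v) = 1 - 90/v (K(v) = -90/v + 1 = 1 - 90/v)
(24387 + 33790) + K(57) = (24387 + 33790) + (-90 + 57)/57 = 58177 + (1/57)*(-33) = 58177 - 11/19 = 1105352/19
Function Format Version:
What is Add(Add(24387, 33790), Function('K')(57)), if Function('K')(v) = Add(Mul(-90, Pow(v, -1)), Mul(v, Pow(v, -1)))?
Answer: Rational(1105352, 19) ≈ 58176.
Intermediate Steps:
Function('K')(v) = Add(1, Mul(-90, Pow(v, -1))) (Function('K')(v) = Add(Mul(-90, Pow(v, -1)), 1) = Add(1, Mul(-90, Pow(v, -1))))
Add(Add(24387, 33790), Function('K')(57)) = Add(Add(24387, 33790), Mul(Pow(57, -1), Add(-90, 57))) = Add(58177, Mul(Rational(1, 57), -33)) = Add(58177, Rational(-11, 19)) = Rational(1105352, 19)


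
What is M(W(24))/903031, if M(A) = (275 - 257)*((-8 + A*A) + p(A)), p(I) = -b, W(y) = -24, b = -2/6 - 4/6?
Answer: 10242/903031 ≈ 0.011342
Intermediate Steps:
b = -1 (b = -2*1/6 - 4*1/6 = -1/3 - 2/3 = -1)
p(I) = 1 (p(I) = -1*(-1) = 1)
M(A) = -126 + 18*A**2 (M(A) = (275 - 257)*((-8 + A*A) + 1) = 18*((-8 + A**2) + 1) = 18*(-7 + A**2) = -126 + 18*A**2)
M(W(24))/903031 = (-126 + 18*(-24)**2)/903031 = (-126 + 18*576)*(1/903031) = (-126 + 10368)*(1/903031) = 10242*(1/903031) = 10242/903031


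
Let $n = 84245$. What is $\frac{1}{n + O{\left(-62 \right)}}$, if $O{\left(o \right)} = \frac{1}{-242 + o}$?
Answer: $\frac{304}{25610479} \approx 1.187 \cdot 10^{-5}$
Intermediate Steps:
$\frac{1}{n + O{\left(-62 \right)}} = \frac{1}{84245 + \frac{1}{-242 - 62}} = \frac{1}{84245 + \frac{1}{-304}} = \frac{1}{84245 - \frac{1}{304}} = \frac{1}{\frac{25610479}{304}} = \frac{304}{25610479}$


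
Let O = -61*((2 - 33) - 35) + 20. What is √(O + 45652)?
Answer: 3*√5522 ≈ 222.93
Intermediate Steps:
O = 4046 (O = -61*(-31 - 35) + 20 = -61*(-66) + 20 = 4026 + 20 = 4046)
√(O + 45652) = √(4046 + 45652) = √49698 = 3*√5522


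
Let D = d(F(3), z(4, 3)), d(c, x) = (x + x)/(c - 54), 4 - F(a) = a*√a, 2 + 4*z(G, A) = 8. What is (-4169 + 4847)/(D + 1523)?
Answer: 1276751631/2867869163 - 3051*√3/2867869163 ≈ 0.44519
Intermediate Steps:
z(G, A) = 3/2 (z(G, A) = -½ + (¼)*8 = -½ + 2 = 3/2)
F(a) = 4 - a^(3/2) (F(a) = 4 - a*√a = 4 - a^(3/2))
d(c, x) = 2*x/(-54 + c) (d(c, x) = (2*x)/(-54 + c) = 2*x/(-54 + c))
D = 3/(-50 - 3*√3) (D = 2*(3/2)/(-54 + (4 - 3^(3/2))) = 2*(3/2)/(-54 + (4 - 3*√3)) = 2*(3/2)/(-50 - 3*√3) = 3/(-50 - 3*√3) ≈ -0.054352)
(-4169 + 4847)/(D + 1523) = (-4169 + 4847)/((-150/2473 + 9*√3/2473) + 1523) = 678/(3766229/2473 + 9*√3/2473)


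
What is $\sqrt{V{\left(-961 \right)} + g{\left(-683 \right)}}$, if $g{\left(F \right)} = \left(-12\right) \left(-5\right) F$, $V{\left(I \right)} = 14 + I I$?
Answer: $\sqrt{882555} \approx 939.44$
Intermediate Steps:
$V{\left(I \right)} = 14 + I^{2}$
$g{\left(F \right)} = 60 F$
$\sqrt{V{\left(-961 \right)} + g{\left(-683 \right)}} = \sqrt{\left(14 + \left(-961\right)^{2}\right) + 60 \left(-683\right)} = \sqrt{\left(14 + 923521\right) - 40980} = \sqrt{923535 - 40980} = \sqrt{882555}$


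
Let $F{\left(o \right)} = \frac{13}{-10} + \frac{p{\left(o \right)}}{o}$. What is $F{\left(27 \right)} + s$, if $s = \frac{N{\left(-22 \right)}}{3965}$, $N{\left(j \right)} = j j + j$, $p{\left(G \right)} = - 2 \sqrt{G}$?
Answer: $- \frac{1877}{1586} - \frac{2 \sqrt{3}}{9} \approx -1.5684$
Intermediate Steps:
$F{\left(o \right)} = - \frac{13}{10} - \frac{2}{\sqrt{o}}$ ($F{\left(o \right)} = \frac{13}{-10} + \frac{\left(-2\right) \sqrt{o}}{o} = 13 \left(- \frac{1}{10}\right) - \frac{2}{\sqrt{o}} = - \frac{13}{10} - \frac{2}{\sqrt{o}}$)
$N{\left(j \right)} = j + j^{2}$ ($N{\left(j \right)} = j^{2} + j = j + j^{2}$)
$s = \frac{462}{3965}$ ($s = \frac{\left(-22\right) \left(1 - 22\right)}{3965} = \left(-22\right) \left(-21\right) \frac{1}{3965} = 462 \cdot \frac{1}{3965} = \frac{462}{3965} \approx 0.11652$)
$F{\left(27 \right)} + s = \left(- \frac{13}{10} - \frac{2}{3 \sqrt{3}}\right) + \frac{462}{3965} = \left(- \frac{13}{10} - 2 \frac{\sqrt{3}}{9}\right) + \frac{462}{3965} = \left(- \frac{13}{10} - \frac{2 \sqrt{3}}{9}\right) + \frac{462}{3965} = - \frac{1877}{1586} - \frac{2 \sqrt{3}}{9}$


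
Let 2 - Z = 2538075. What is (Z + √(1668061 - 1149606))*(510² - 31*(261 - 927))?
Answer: -712553842458 + 280746*√518455 ≈ -7.1235e+11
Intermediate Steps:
Z = -2538073 (Z = 2 - 1*2538075 = 2 - 2538075 = -2538073)
(Z + √(1668061 - 1149606))*(510² - 31*(261 - 927)) = (-2538073 + √(1668061 - 1149606))*(510² - 31*(261 - 927)) = (-2538073 + √518455)*(260100 - 31*(-666)) = (-2538073 + √518455)*(260100 + 20646) = (-2538073 + √518455)*280746 = -712553842458 + 280746*√518455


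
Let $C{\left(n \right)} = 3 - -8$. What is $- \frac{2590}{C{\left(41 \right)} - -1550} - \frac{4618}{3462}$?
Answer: $- \frac{1155377}{386013} \approx -2.9931$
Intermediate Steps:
$C{\left(n \right)} = 11$ ($C{\left(n \right)} = 3 + 8 = 11$)
$- \frac{2590}{C{\left(41 \right)} - -1550} - \frac{4618}{3462} = - \frac{2590}{11 - -1550} - \frac{4618}{3462} = - \frac{2590}{11 + 1550} - \frac{2309}{1731} = - \frac{2590}{1561} - \frac{2309}{1731} = \left(-2590\right) \frac{1}{1561} - \frac{2309}{1731} = - \frac{370}{223} - \frac{2309}{1731} = - \frac{1155377}{386013}$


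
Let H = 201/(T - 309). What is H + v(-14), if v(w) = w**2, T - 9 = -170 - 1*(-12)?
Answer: 89567/458 ≈ 195.56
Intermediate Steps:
T = -149 (T = 9 + (-170 - 1*(-12)) = 9 + (-170 + 12) = 9 - 158 = -149)
H = -201/458 (H = 201/(-149 - 309) = 201/(-458) = 201*(-1/458) = -201/458 ≈ -0.43886)
H + v(-14) = -201/458 + (-14)**2 = -201/458 + 196 = 89567/458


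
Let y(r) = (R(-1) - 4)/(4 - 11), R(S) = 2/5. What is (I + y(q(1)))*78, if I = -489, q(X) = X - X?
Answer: -1333566/35 ≈ -38102.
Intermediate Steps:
R(S) = ⅖ (R(S) = 2*(⅕) = ⅖)
q(X) = 0
y(r) = 18/35 (y(r) = (⅖ - 4)/(4 - 11) = -18/5/(-7) = -18/5*(-⅐) = 18/35)
(I + y(q(1)))*78 = (-489 + 18/35)*78 = -17097/35*78 = -1333566/35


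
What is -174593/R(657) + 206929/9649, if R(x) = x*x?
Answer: 87636048064/4164981201 ≈ 21.041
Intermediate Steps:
R(x) = x²
-174593/R(657) + 206929/9649 = -174593/(657²) + 206929/9649 = -174593/431649 + 206929*(1/9649) = -174593*1/431649 + 206929/9649 = -174593/431649 + 206929/9649 = 87636048064/4164981201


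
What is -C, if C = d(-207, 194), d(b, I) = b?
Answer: 207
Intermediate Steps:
C = -207
-C = -1*(-207) = 207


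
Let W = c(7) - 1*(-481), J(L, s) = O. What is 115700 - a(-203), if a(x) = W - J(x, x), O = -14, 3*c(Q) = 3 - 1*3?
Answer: 115205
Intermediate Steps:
c(Q) = 0 (c(Q) = (3 - 1*3)/3 = (3 - 3)/3 = (⅓)*0 = 0)
J(L, s) = -14
W = 481 (W = 0 - 1*(-481) = 0 + 481 = 481)
a(x) = 495 (a(x) = 481 - 1*(-14) = 481 + 14 = 495)
115700 - a(-203) = 115700 - 1*495 = 115700 - 495 = 115205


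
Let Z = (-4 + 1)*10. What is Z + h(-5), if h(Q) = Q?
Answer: -35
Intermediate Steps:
Z = -30 (Z = -3*10 = -30)
Z + h(-5) = -30 - 5 = -35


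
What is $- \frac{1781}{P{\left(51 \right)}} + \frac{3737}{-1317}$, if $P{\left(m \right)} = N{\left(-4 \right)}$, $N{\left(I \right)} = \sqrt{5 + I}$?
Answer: $- \frac{2349314}{1317} \approx -1783.8$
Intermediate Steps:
$P{\left(m \right)} = 1$ ($P{\left(m \right)} = \sqrt{5 - 4} = \sqrt{1} = 1$)
$- \frac{1781}{P{\left(51 \right)}} + \frac{3737}{-1317} = - \frac{1781}{1} + \frac{3737}{-1317} = \left(-1781\right) 1 + 3737 \left(- \frac{1}{1317}\right) = -1781 - \frac{3737}{1317} = - \frac{2349314}{1317}$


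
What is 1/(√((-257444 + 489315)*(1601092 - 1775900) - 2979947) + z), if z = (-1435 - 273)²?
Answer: 2917264/8550965131411 - I*√40535885715/8550965131411 ≈ 3.4116e-7 - 2.3545e-8*I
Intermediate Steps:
z = 2917264 (z = (-1708)² = 2917264)
1/(√((-257444 + 489315)*(1601092 - 1775900) - 2979947) + z) = 1/(√((-257444 + 489315)*(1601092 - 1775900) - 2979947) + 2917264) = 1/(√(231871*(-174808) - 2979947) + 2917264) = 1/(√(-40532905768 - 2979947) + 2917264) = 1/(√(-40535885715) + 2917264) = 1/(I*√40535885715 + 2917264) = 1/(2917264 + I*√40535885715)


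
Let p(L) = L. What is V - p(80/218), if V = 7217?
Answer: 786613/109 ≈ 7216.6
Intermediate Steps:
V - p(80/218) = 7217 - 80/218 = 7217 - 1*40/109 = 7217 - 40/109 = 786613/109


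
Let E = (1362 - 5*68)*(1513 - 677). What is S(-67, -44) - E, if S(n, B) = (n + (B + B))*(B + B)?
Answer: -840752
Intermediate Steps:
S(n, B) = 2*B*(n + 2*B) (S(n, B) = (n + 2*B)*(2*B) = 2*B*(n + 2*B))
E = 854392 (E = (1362 - 340)*836 = 1022*836 = 854392)
S(-67, -44) - E = 2*(-44)*(-67 + 2*(-44)) - 1*854392 = 2*(-44)*(-67 - 88) - 854392 = 2*(-44)*(-155) - 854392 = 13640 - 854392 = -840752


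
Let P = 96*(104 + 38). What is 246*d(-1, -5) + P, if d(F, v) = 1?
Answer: 13878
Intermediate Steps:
P = 13632 (P = 96*142 = 13632)
246*d(-1, -5) + P = 246*1 + 13632 = 246 + 13632 = 13878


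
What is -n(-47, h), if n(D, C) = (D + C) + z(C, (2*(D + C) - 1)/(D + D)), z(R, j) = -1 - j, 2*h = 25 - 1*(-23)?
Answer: 49/2 ≈ 24.500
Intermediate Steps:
h = 24 (h = (25 - 1*(-23))/2 = (25 + 23)/2 = (1/2)*48 = 24)
n(D, C) = -1 + C + D - (-1 + 2*C + 2*D)/(2*D) (n(D, C) = (D + C) + (-1 - (2*(D + C) - 1)/(D + D)) = (C + D) + (-1 - (2*(C + D) - 1)/(2*D)) = (C + D) + (-1 - ((2*C + 2*D) - 1)*1/(2*D)) = (C + D) + (-1 - (-1 + 2*C + 2*D)*1/(2*D)) = (C + D) + (-1 - (-1 + 2*C + 2*D)/(2*D)) = -1 + C + D - (-1 + 2*C + 2*D)/(2*D))
-n(-47, h) = -(1/2 - 1*24 - 47*(-2 + 24 - 47))/(-47) = -(-1)*(1/2 - 24 - 47*(-25))/47 = -(-1)*(1/2 - 24 + 1175)/47 = -(-1)*2303/(47*2) = -1*(-49/2) = 49/2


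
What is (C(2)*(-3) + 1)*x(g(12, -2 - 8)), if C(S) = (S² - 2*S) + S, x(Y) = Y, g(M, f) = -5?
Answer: 25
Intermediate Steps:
C(S) = S² - S
(C(2)*(-3) + 1)*x(g(12, -2 - 8)) = ((2*(-1 + 2))*(-3) + 1)*(-5) = ((2*1)*(-3) + 1)*(-5) = (2*(-3) + 1)*(-5) = (-6 + 1)*(-5) = -5*(-5) = 25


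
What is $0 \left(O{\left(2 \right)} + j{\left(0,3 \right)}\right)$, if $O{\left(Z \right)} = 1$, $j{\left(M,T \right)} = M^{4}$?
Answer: $0$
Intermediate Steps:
$0 \left(O{\left(2 \right)} + j{\left(0,3 \right)}\right) = 0 \left(1 + 0^{4}\right) = 0 \left(1 + 0\right) = 0 \cdot 1 = 0$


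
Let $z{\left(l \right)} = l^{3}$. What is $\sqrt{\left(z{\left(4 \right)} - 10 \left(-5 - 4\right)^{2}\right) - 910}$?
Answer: $6 i \sqrt{46} \approx 40.694 i$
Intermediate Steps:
$\sqrt{\left(z{\left(4 \right)} - 10 \left(-5 - 4\right)^{2}\right) - 910} = \sqrt{\left(4^{3} - 10 \left(-5 - 4\right)^{2}\right) - 910} = \sqrt{\left(64 - 10 \left(-9\right)^{2}\right) - 910} = \sqrt{\left(64 - 810\right) - 910} = \sqrt{-746 - 910} = \sqrt{-1656} = 6 i \sqrt{46}$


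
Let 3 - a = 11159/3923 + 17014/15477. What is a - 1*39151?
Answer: -2377160030873/60716271 ≈ -39152.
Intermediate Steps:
a = -57304952/60716271 (a = 3 - (11159/3923 + 17014/15477) = 3 - 1*239453765/60716271 = 3 - 239453765/60716271 = -57304952/60716271 ≈ -0.94382)
a - 1*39151 = -57304952/60716271 - 1*39151 = -57304952/60716271 - 39151 = -2377160030873/60716271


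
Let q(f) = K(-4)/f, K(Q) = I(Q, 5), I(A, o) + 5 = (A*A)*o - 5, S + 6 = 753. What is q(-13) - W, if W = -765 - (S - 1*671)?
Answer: 10863/13 ≈ 835.62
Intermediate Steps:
S = 747 (S = -6 + 753 = 747)
I(A, o) = -10 + o*A**2 (I(A, o) = -5 + ((A*A)*o - 5) = -5 + (A**2*o - 5) = -5 + (o*A**2 - 5) = -5 + (-5 + o*A**2) = -10 + o*A**2)
K(Q) = -10 + 5*Q**2
q(f) = 70/f (q(f) = (-10 + 5*(-4)**2)/f = (-10 + 5*16)/f = (-10 + 80)/f = 70/f)
W = -841 (W = -765 - (747 - 1*671) = -765 - (747 - 671) = -765 - 1*76 = -765 - 76 = -841)
q(-13) - W = 70/(-13) - 1*(-841) = 70*(-1/13) + 841 = -70/13 + 841 = 10863/13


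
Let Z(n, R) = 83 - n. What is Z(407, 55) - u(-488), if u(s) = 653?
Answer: -977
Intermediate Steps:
Z(407, 55) - u(-488) = (83 - 1*407) - 1*653 = (83 - 407) - 653 = -324 - 653 = -977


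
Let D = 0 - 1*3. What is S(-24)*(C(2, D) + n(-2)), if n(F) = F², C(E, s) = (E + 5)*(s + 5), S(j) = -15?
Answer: -270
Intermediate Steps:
D = -3 (D = 0 - 3 = -3)
C(E, s) = (5 + E)*(5 + s)
S(-24)*(C(2, D) + n(-2)) = -15*((25 + 5*2 + 5*(-3) + 2*(-3)) + (-2)²) = -15*((25 + 10 - 15 - 6) + 4) = -15*(14 + 4) = -15*18 = -270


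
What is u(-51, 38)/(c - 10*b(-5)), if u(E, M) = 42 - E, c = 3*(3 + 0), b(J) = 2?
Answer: -93/11 ≈ -8.4545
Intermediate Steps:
c = 9 (c = 3*3 = 9)
u(-51, 38)/(c - 10*b(-5)) = (42 - 1*(-51))/(9 - 10*2) = (42 + 51)/(9 - 20) = 93/(-11) = 93*(-1/11) = -93/11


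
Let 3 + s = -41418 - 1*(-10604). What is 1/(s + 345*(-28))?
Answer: -1/40477 ≈ -2.4705e-5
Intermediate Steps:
s = -30817 (s = -3 + (-41418 - 1*(-10604)) = -3 + (-41418 + 10604) = -3 - 30814 = -30817)
1/(s + 345*(-28)) = 1/(-30817 + 345*(-28)) = 1/(-30817 - 9660) = 1/(-40477) = -1/40477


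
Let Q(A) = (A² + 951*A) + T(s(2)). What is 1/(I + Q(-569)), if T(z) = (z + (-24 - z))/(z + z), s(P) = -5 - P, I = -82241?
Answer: -7/2097181 ≈ -3.3378e-6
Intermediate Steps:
T(z) = -12/z (T(z) = -24*1/(2*z) = -12/z)
Q(A) = 12/7 + A² + 951*A (Q(A) = (A² + 951*A) - 12/(-5 - 1*2) = (A² + 951*A) - 12/(-5 - 2) = (A² + 951*A) - 12/(-7) = (A² + 951*A) - 12*(-⅐) = (A² + 951*A) + 12/7 = 12/7 + A² + 951*A)
1/(I + Q(-569)) = 1/(-82241 + (12/7 + (-569)² + 951*(-569))) = 1/(-82241 + (12/7 + 323761 - 541119)) = 1/(-82241 - 1521494/7) = 1/(-2097181/7) = -7/2097181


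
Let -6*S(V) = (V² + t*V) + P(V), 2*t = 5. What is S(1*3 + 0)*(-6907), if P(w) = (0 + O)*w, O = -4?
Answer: 20721/4 ≈ 5180.3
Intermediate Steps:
t = 5/2 (t = (½)*5 = 5/2 ≈ 2.5000)
P(w) = -4*w (P(w) = (0 - 4)*w = -4*w)
S(V) = -V²/6 + V/4 (S(V) = -((V² + 5*V/2) - 4*V)/6 = -(V² - 3*V/2)/6 = -V²/6 + V/4)
S(1*3 + 0)*(-6907) = ((1*3 + 0)*(3 - 2*(1*3 + 0))/12)*(-6907) = ((3 + 0)*(3 - 2*(3 + 0))/12)*(-6907) = ((1/12)*3*(3 - 2*3))*(-6907) = ((1/12)*3*(3 - 6))*(-6907) = ((1/12)*3*(-3))*(-6907) = -¾*(-6907) = 20721/4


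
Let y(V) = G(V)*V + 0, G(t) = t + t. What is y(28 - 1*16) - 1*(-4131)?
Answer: 4419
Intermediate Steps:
G(t) = 2*t
y(V) = 2*V² (y(V) = (2*V)*V + 0 = 2*V² + 0 = 2*V²)
y(28 - 1*16) - 1*(-4131) = 2*(28 - 1*16)² - 1*(-4131) = 2*(28 - 16)² + 4131 = 2*12² + 4131 = 2*144 + 4131 = 288 + 4131 = 4419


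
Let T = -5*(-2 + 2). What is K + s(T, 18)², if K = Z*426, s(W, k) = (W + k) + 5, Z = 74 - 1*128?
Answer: -22475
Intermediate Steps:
T = 0 (T = -5*0 = 0)
Z = -54 (Z = 74 - 128 = -54)
s(W, k) = 5 + W + k
K = -23004 (K = -54*426 = -23004)
K + s(T, 18)² = -23004 + (5 + 0 + 18)² = -23004 + 23² = -23004 + 529 = -22475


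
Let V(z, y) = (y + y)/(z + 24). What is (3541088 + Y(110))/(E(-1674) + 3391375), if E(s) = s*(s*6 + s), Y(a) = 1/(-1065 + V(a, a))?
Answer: 252284814493/1639155587215 ≈ 0.15391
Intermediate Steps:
V(z, y) = 2*y/(24 + z) (V(z, y) = (2*y)/(24 + z) = 2*y/(24 + z))
Y(a) = 1/(-1065 + 2*a/(24 + a))
E(s) = 7*s**2 (E(s) = s*(6*s + s) = s*(7*s) = 7*s**2)
(3541088 + Y(110))/(E(-1674) + 3391375) = (3541088 + (24 + 110)/(-25560 - 1063*110))/(7*(-1674)**2 + 3391375) = (3541088 + 134/(-25560 - 116930))/(7*2802276 + 3391375) = (3541088 + 134/(-142490))/(19615932 + 3391375) = (3541088 - 1/142490*134)/23007307 = (3541088 - 67/71245)*(1/23007307) = (252284814493/71245)*(1/23007307) = 252284814493/1639155587215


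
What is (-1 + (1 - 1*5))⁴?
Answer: 625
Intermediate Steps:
(-1 + (1 - 1*5))⁴ = (-1 + (1 - 5))⁴ = (-1 - 4)⁴ = (-5)⁴ = 625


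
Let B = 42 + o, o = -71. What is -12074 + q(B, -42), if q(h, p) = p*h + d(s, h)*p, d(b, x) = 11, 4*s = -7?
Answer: -11318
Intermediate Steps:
s = -7/4 (s = (¼)*(-7) = -7/4 ≈ -1.7500)
B = -29 (B = 42 - 71 = -29)
q(h, p) = 11*p + h*p (q(h, p) = p*h + 11*p = h*p + 11*p = 11*p + h*p)
-12074 + q(B, -42) = -12074 - 42*(11 - 29) = -12074 - 42*(-18) = -12074 + 756 = -11318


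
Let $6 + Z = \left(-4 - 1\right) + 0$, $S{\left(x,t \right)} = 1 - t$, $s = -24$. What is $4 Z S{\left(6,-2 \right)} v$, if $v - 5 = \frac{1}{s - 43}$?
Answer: $- \frac{44088}{67} \approx -658.03$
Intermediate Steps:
$Z = -11$ ($Z = -6 + \left(\left(-4 - 1\right) + 0\right) = -6 + \left(-5 + 0\right) = -6 - 5 = -11$)
$v = \frac{334}{67}$ ($v = 5 + \frac{1}{-24 - 43} = 5 + \frac{1}{-67} = 5 - \frac{1}{67} = \frac{334}{67} \approx 4.9851$)
$4 Z S{\left(6,-2 \right)} v = 4 \left(-11\right) \left(1 - -2\right) \frac{334}{67} = - 44 \left(1 + 2\right) \frac{334}{67} = \left(-44\right) 3 \cdot \frac{334}{67} = \left(-132\right) \frac{334}{67} = - \frac{44088}{67}$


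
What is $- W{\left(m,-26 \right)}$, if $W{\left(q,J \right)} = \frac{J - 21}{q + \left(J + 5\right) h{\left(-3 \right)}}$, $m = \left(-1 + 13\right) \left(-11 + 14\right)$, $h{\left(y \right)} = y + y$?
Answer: $\frac{47}{162} \approx 0.29012$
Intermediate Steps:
$h{\left(y \right)} = 2 y$
$m = 36$ ($m = 12 \cdot 3 = 36$)
$W{\left(q,J \right)} = \frac{-21 + J}{-30 + q - 6 J}$ ($W{\left(q,J \right)} = \frac{J - 21}{q + \left(J + 5\right) 2 \left(-3\right)} = \frac{-21 + J}{q + \left(5 + J\right) \left(-6\right)} = \frac{-21 + J}{q - \left(30 + 6 J\right)} = \frac{-21 + J}{-30 + q - 6 J}$)
$- W{\left(m,-26 \right)} = - \frac{21 - -26}{30 - 36 + 6 \left(-26\right)} = - \frac{21 + 26}{30 - 36 - 156} = - \frac{47}{-162} = - \frac{\left(-1\right) 47}{162} = \left(-1\right) \left(- \frac{47}{162}\right) = \frac{47}{162}$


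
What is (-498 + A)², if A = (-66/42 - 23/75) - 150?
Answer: 116407886596/275625 ≈ 4.2234e+5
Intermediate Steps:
A = -79736/525 (A = (-66*1/42 - 23*1/75) - 150 = (-11/7 - 23/75) - 150 = -986/525 - 150 = -79736/525 ≈ -151.88)
(-498 + A)² = (-498 - 79736/525)² = (-341186/525)² = 116407886596/275625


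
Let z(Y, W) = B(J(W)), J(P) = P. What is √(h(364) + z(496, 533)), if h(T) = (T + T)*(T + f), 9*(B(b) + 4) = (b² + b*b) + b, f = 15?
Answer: √3051883/3 ≈ 582.32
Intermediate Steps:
B(b) = -4 + b/9 + 2*b²/9 (B(b) = -4 + ((b² + b*b) + b)/9 = -4 + ((b² + b²) + b)/9 = -4 + (2*b² + b)/9 = -4 + (b + 2*b²)/9 = -4 + (b/9 + 2*b²/9) = -4 + b/9 + 2*b²/9)
z(Y, W) = -4 + W/9 + 2*W²/9
h(T) = 2*T*(15 + T) (h(T) = (T + T)*(T + 15) = (2*T)*(15 + T) = 2*T*(15 + T))
√(h(364) + z(496, 533)) = √(2*364*(15 + 364) + (-4 + (⅑)*533 + (2/9)*533²)) = √(2*364*379 + (-4 + 533/9 + (2/9)*284089)) = √(275912 + (-4 + 533/9 + 568178/9)) = √(275912 + 568675/9) = √(3051883/9) = √3051883/3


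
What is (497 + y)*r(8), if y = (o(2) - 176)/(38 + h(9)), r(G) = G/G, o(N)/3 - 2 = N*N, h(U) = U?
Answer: 23201/47 ≈ 493.64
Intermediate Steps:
o(N) = 6 + 3*N² (o(N) = 6 + 3*(N*N) = 6 + 3*N²)
r(G) = 1
y = -158/47 (y = ((6 + 3*2²) - 176)/(38 + 9) = ((6 + 3*4) - 176)/47 = ((6 + 12) - 176)*(1/47) = (18 - 176)*(1/47) = -158*1/47 = -158/47 ≈ -3.3617)
(497 + y)*r(8) = (497 - 158/47)*1 = (23201/47)*1 = 23201/47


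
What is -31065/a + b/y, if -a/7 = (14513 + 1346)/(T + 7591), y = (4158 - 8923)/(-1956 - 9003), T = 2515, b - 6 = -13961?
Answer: -3096319210227/105795389 ≈ -29267.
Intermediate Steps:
b = -13955 (b = 6 - 13961 = -13955)
y = 4765/10959 (y = -4765/(-10959) = -4765*(-1/10959) = 4765/10959 ≈ 0.43480)
a = -111013/10106 (a = -7*(14513 + 1346)/(2515 + 7591) = -111013/10106 ≈ -10.985)
-31065/a + b/y = -31065/(-111013/10106) - 13955/4765/10959 = -31065*(-10106/111013) - 13955*10959/4765 = 313942890/111013 - 30586569/953 = -3096319210227/105795389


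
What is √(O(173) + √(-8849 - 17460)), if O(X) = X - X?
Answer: 26309^(¼)*√I ≈ 9.0056 + 9.0056*I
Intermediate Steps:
O(X) = 0
√(O(173) + √(-8849 - 17460)) = √(0 + √(-8849 - 17460)) = √(0 + √(-26309)) = √(0 + I*√26309) = √(I*√26309) = 26309^(¼)*√I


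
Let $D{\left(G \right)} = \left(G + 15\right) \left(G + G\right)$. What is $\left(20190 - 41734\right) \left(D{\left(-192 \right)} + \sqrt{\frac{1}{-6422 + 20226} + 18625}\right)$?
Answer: $-1464302592 - \frac{10772 \sqrt{887250377951}}{3451} \approx -1.4672 \cdot 10^{9}$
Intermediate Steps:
$D{\left(G \right)} = 2 G \left(15 + G\right)$ ($D{\left(G \right)} = \left(15 + G\right) 2 G = 2 G \left(15 + G\right)$)
$\left(20190 - 41734\right) \left(D{\left(-192 \right)} + \sqrt{\frac{1}{-6422 + 20226} + 18625}\right) = \left(20190 - 41734\right) \left(2 \left(-192\right) \left(15 - 192\right) + \sqrt{\frac{1}{-6422 + 20226} + 18625}\right) = - 21544 \left(2 \left(-192\right) \left(-177\right) + \sqrt{\frac{1}{13804} + 18625}\right) = - 21544 \left(67968 + \sqrt{\frac{1}{13804} + 18625}\right) = - 21544 \left(67968 + \sqrt{\frac{257099501}{13804}}\right) = - 21544 \left(67968 + \frac{\sqrt{887250377951}}{6902}\right) = -1464302592 - \frac{10772 \sqrt{887250377951}}{3451}$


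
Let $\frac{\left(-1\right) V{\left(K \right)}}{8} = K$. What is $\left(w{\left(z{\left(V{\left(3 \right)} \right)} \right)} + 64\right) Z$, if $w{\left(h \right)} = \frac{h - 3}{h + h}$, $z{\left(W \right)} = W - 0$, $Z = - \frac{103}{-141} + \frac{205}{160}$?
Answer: $\frac{9376541}{72192} \approx 129.88$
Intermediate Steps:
$V{\left(K \right)} = - 8 K$
$Z = \frac{9077}{4512}$ ($Z = \left(-103\right) \left(- \frac{1}{141}\right) + 205 \cdot \frac{1}{160} = \frac{103}{141} + \frac{41}{32} = \frac{9077}{4512} \approx 2.0117$)
$z{\left(W \right)} = W$ ($z{\left(W \right)} = W + 0 = W$)
$w{\left(h \right)} = \frac{-3 + h}{2 h}$
$\left(w{\left(z{\left(V{\left(3 \right)} \right)} \right)} + 64\right) Z = \left(\frac{-3 - 24}{2 \left(\left(-8\right) 3\right)} + 64\right) \frac{9077}{4512} = \left(\frac{-3 - 24}{2 \left(-24\right)} + 64\right) \frac{9077}{4512} = \left(\frac{1}{2} \left(- \frac{1}{24}\right) \left(-27\right) + 64\right) \frac{9077}{4512} = \left(\frac{9}{16} + 64\right) \frac{9077}{4512} = \frac{1033}{16} \cdot \frac{9077}{4512} = \frac{9376541}{72192}$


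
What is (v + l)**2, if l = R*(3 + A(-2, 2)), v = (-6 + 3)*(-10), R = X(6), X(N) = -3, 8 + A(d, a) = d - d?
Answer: 2025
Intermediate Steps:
A(d, a) = -8 (A(d, a) = -8 + (d - d) = -8 + 0 = -8)
R = -3
v = 30 (v = -3*(-10) = 30)
l = 15 (l = -3*(3 - 8) = -3*(-5) = 15)
(v + l)**2 = (30 + 15)**2 = 45**2 = 2025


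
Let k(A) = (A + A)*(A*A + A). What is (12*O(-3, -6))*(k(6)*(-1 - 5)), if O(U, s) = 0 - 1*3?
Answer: 108864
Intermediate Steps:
O(U, s) = -3 (O(U, s) = 0 - 3 = -3)
k(A) = 2*A*(A + A²) (k(A) = (2*A)*(A² + A) = (2*A)*(A + A²) = 2*A*(A + A²))
(12*O(-3, -6))*(k(6)*(-1 - 5)) = (12*(-3))*((2*6²*(1 + 6))*(-1 - 5)) = -36*2*36*7*(-6) = -18144*(-6) = -36*(-3024) = 108864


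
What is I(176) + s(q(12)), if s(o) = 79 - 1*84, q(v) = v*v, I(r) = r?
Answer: 171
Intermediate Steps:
q(v) = v**2
s(o) = -5 (s(o) = 79 - 84 = -5)
I(176) + s(q(12)) = 176 - 5 = 171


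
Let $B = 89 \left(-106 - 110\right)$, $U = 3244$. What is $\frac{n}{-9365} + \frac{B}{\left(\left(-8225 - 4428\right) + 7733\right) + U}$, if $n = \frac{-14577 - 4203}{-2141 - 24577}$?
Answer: $\frac{40084031720}{3494656511} \approx 11.47$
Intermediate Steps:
$n = \frac{3130}{4453}$ ($n = - \frac{18780}{-26718} = \left(-18780\right) \left(- \frac{1}{26718}\right) = \frac{3130}{4453} \approx 0.7029$)
$B = -19224$ ($B = 89 \left(-216\right) = -19224$)
$\frac{n}{-9365} + \frac{B}{\left(\left(-8225 - 4428\right) + 7733\right) + U} = \frac{3130}{4453 \left(-9365\right)} - \frac{19224}{\left(\left(-8225 - 4428\right) + 7733\right) + 3244} = \frac{3130}{4453} \left(- \frac{1}{9365}\right) - \frac{19224}{\left(-12653 + 7733\right) + 3244} = - \frac{626}{8340469} - \frac{19224}{-4920 + 3244} = - \frac{626}{8340469} - \frac{19224}{-1676} = - \frac{626}{8340469} - - \frac{4806}{419} = - \frac{626}{8340469} + \frac{4806}{419} = \frac{40084031720}{3494656511}$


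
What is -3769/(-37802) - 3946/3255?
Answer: -136898597/123045510 ≈ -1.1126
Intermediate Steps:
-3769/(-37802) - 3946/3255 = -3769*(-1/37802) - 3946*1/3255 = 3769/37802 - 3946/3255 = -136898597/123045510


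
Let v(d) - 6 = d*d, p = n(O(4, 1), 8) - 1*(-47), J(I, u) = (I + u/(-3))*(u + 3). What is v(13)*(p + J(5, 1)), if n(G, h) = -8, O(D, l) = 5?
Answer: 30275/3 ≈ 10092.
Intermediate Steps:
J(I, u) = (3 + u)*(I - u/3) (J(I, u) = (I + u*(-⅓))*(3 + u) = (I - u/3)*(3 + u) = (3 + u)*(I - u/3))
p = 39 (p = -8 - 1*(-47) = -8 + 47 = 39)
v(d) = 6 + d² (v(d) = 6 + d*d = 6 + d²)
v(13)*(p + J(5, 1)) = (6 + 13²)*(39 + (-1*1 + 3*5 - ⅓*1² + 5*1)) = (6 + 169)*(39 + (-1 + 15 - ⅓*1 + 5)) = 175*(39 + (-1 + 15 - ⅓ + 5)) = 175*(39 + 56/3) = 175*(173/3) = 30275/3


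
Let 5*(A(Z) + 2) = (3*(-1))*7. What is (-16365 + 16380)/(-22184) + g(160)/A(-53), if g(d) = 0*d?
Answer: -15/22184 ≈ -0.00067616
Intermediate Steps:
g(d) = 0
A(Z) = -31/5 (A(Z) = -2 + ((3*(-1))*7)/5 = -2 + (-3*7)/5 = -2 + (1/5)*(-21) = -2 - 21/5 = -31/5)
(-16365 + 16380)/(-22184) + g(160)/A(-53) = (-16365 + 16380)/(-22184) + 0/(-31/5) = 15*(-1/22184) + 0*(-5/31) = -15/22184 + 0 = -15/22184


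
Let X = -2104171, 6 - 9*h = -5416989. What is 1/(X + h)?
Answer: -3/4506848 ≈ -6.6565e-7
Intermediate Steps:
h = 1805665/3 (h = ⅔ - ⅑*(-5416989) = ⅔ + 1805663/3 = 1805665/3 ≈ 6.0189e+5)
1/(X + h) = 1/(-2104171 + 1805665/3) = 1/(-4506848/3) = -3/4506848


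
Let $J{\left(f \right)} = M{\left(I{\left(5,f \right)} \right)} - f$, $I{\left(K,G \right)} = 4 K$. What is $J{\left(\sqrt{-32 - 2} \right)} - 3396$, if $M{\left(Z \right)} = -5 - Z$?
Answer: $-3421 - i \sqrt{34} \approx -3421.0 - 5.831 i$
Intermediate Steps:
$J{\left(f \right)} = -25 - f$ ($J{\left(f \right)} = \left(-5 - 4 \cdot 5\right) - f = \left(-5 - 20\right) - f = -25 - f$)
$J{\left(\sqrt{-32 - 2} \right)} - 3396 = \left(-25 - \sqrt{-32 - 2}\right) - 3396 = \left(-25 - \sqrt{-34}\right) - 3396 = \left(-25 - i \sqrt{34}\right) - 3396 = -3421 - i \sqrt{34}$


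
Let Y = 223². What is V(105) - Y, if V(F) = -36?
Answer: -49765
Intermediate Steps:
Y = 49729
V(105) - Y = -36 - 1*49729 = -36 - 49729 = -49765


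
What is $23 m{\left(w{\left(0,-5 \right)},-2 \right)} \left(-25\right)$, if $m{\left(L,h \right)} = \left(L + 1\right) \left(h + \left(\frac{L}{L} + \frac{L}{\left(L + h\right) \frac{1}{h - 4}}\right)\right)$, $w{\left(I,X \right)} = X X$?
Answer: $112450$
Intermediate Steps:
$w{\left(I,X \right)} = X^{2}$
$m{\left(L,h \right)} = \left(1 + L\right) \left(1 + h + \frac{L \left(-4 + h\right)}{L + h}\right)$ ($m{\left(L,h \right)} = \left(1 + L\right) \left(h + \left(1 + \frac{L}{\left(L + h\right) \frac{1}{-4 + h}}\right)\right) = \left(1 + L\right) \left(h + \left(1 + \frac{L}{\frac{1}{-4 + h} \left(L + h\right)}\right)\right) = \left(1 + L\right) \left(h + \left(1 + L \frac{-4 + h}{L + h}\right)\right) = \left(1 + L\right) \left(h + \left(1 + \frac{L \left(-4 + h\right)}{L + h}\right)\right) = \left(1 + L\right) \left(1 + h + \frac{L \left(-4 + h\right)}{L + h}\right)$)
$23 m{\left(w{\left(0,-5 \right)},-2 \right)} \left(-25\right) = 23 \frac{-2 + \left(-2\right)^{2} - 3 \left(-5\right)^{2} - 3 \left(\left(-5\right)^{2}\right)^{2} + \left(-5\right)^{2} \left(-2\right)^{2} + 2 \left(-2\right) \left(\left(-5\right)^{2}\right)^{2} + 3 \left(-5\right)^{2} \left(-2\right)}{\left(-5\right)^{2} - 2} \left(-25\right) = 23 \frac{-2 + 4 - 75 - 3 \cdot 25^{2} + 25 \cdot 4 + 2 \left(-2\right) 25^{2} + 3 \cdot 25 \left(-2\right)}{25 - 2} \left(-25\right) = 23 \frac{-2 + 4 - 75 - 1875 + 100 + 2 \left(-2\right) 625 - 150}{23} \left(-25\right) = 23 \frac{-2 + 4 - 75 - 1875 + 100 - 2500 - 150}{23} \left(-25\right) = 23 \cdot \frac{1}{23} \left(-4498\right) \left(-25\right) = 23 \left(- \frac{4498}{23}\right) \left(-25\right) = \left(-4498\right) \left(-25\right) = 112450$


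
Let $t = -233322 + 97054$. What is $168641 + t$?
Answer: $32373$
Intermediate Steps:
$t = -136268$
$168641 + t = 168641 - 136268 = 32373$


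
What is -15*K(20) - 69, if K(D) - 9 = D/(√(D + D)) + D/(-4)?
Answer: -129 - 15*√10 ≈ -176.43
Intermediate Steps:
K(D) = 9 - D/4 + √2*√D/2 (K(D) = 9 + (D/(√(D + D)) + D/(-4)) = 9 + (D/(√(2*D)) + D*(-¼)) = 9 + (D/((√2*√D)) - D/4) = 9 + (D*(√2/(2*√D)) - D/4) = 9 + (√2*√D/2 - D/4) = 9 + (-D/4 + √2*√D/2) = 9 - D/4 + √2*√D/2)
-15*K(20) - 69 = -15*(9 - ¼*20 + √2*√20/2) - 69 = -15*(9 - 5 + √2*(2*√5)/2) - 69 = -15*(9 - 5 + √10) - 69 = -15*(4 + √10) - 69 = (-60 - 15*√10) - 69 = -129 - 15*√10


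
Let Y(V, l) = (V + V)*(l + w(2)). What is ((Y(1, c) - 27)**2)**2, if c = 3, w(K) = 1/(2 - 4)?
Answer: 234256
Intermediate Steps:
w(K) = -1/2 (w(K) = 1/(-2) = -1/2)
Y(V, l) = 2*V*(-1/2 + l) (Y(V, l) = (V + V)*(l - 1/2) = (2*V)*(-1/2 + l) = 2*V*(-1/2 + l))
((Y(1, c) - 27)**2)**2 = ((1*(-1 + 2*3) - 27)**2)**2 = ((1*(-1 + 6) - 27)**2)**2 = ((1*5 - 27)**2)**2 = ((5 - 27)**2)**2 = ((-22)**2)**2 = 484**2 = 234256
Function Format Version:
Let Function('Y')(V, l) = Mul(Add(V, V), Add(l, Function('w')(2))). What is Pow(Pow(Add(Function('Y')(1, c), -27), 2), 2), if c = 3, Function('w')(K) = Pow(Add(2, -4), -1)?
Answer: 234256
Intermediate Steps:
Function('w')(K) = Rational(-1, 2) (Function('w')(K) = Pow(-2, -1) = Rational(-1, 2))
Function('Y')(V, l) = Mul(2, V, Add(Rational(-1, 2), l)) (Function('Y')(V, l) = Mul(Add(V, V), Add(l, Rational(-1, 2))) = Mul(Mul(2, V), Add(Rational(-1, 2), l)) = Mul(2, V, Add(Rational(-1, 2), l)))
Pow(Pow(Add(Function('Y')(1, c), -27), 2), 2) = Pow(Pow(Add(Mul(1, Add(-1, Mul(2, 3))), -27), 2), 2) = Pow(Pow(Add(Mul(1, Add(-1, 6)), -27), 2), 2) = Pow(Pow(Add(Mul(1, 5), -27), 2), 2) = Pow(Pow(Add(5, -27), 2), 2) = Pow(Pow(-22, 2), 2) = Pow(484, 2) = 234256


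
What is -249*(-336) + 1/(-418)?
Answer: 34971551/418 ≈ 83664.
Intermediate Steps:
-249*(-336) + 1/(-418) = 83664 - 1/418 = 34971551/418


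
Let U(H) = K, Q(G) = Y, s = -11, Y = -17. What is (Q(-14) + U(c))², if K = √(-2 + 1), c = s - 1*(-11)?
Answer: (17 - I)² ≈ 288.0 - 34.0*I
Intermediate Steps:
Q(G) = -17
c = 0 (c = -11 - 1*(-11) = -11 + 11 = 0)
K = I (K = √(-1) = I ≈ 1.0*I)
U(H) = I
(Q(-14) + U(c))² = (-17 + I)²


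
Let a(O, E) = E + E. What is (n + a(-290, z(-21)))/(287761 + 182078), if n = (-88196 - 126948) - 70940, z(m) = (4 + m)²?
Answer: -285506/469839 ≈ -0.60767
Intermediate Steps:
n = -286084 (n = -215144 - 70940 = -286084)
a(O, E) = 2*E
(n + a(-290, z(-21)))/(287761 + 182078) = (-286084 + 2*(4 - 21)²)/(287761 + 182078) = (-286084 + 2*(-17)²)/469839 = (-286084 + 2*289)*(1/469839) = (-286084 + 578)*(1/469839) = -285506*1/469839 = -285506/469839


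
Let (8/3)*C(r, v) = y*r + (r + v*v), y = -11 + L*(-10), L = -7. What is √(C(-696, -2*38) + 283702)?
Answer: 8*√4222 ≈ 519.82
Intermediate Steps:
y = 59 (y = -11 - 7*(-10) = -11 + 70 = 59)
C(r, v) = 3*v²/8 + 45*r/2 (C(r, v) = 3*(59*r + (r + v*v))/8 = 3*(59*r + (r + v²))/8 = 3*(v² + 60*r)/8 = 3*v²/8 + 45*r/2)
√(C(-696, -2*38) + 283702) = √((3*(-2*38)²/8 + (45/2)*(-696)) + 283702) = √(((3/8)*(-76)² - 15660) + 283702) = √(((3/8)*5776 - 15660) + 283702) = √((2166 - 15660) + 283702) = √(-13494 + 283702) = √270208 = 8*√4222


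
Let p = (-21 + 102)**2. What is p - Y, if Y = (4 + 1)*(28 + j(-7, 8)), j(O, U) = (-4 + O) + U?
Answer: 6436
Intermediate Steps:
j(O, U) = -4 + O + U
p = 6561 (p = 81**2 = 6561)
Y = 125 (Y = (4 + 1)*(28 + (-4 - 7 + 8)) = 5*(28 - 3) = 5*25 = 125)
p - Y = 6561 - 1*125 = 6561 - 125 = 6436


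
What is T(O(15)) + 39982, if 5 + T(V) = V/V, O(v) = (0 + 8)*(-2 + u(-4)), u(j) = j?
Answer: 39978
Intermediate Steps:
O(v) = -48 (O(v) = (0 + 8)*(-2 - 4) = 8*(-6) = -48)
T(V) = -4 (T(V) = -5 + V/V = -5 + 1 = -4)
T(O(15)) + 39982 = -4 + 39982 = 39978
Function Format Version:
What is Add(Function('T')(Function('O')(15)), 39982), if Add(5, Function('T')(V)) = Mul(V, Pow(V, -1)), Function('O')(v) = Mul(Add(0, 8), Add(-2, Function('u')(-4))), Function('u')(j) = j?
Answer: 39978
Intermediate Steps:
Function('O')(v) = -48 (Function('O')(v) = Mul(Add(0, 8), Add(-2, -4)) = Mul(8, -6) = -48)
Function('T')(V) = -4 (Function('T')(V) = Add(-5, Mul(V, Pow(V, -1))) = Add(-5, 1) = -4)
Add(Function('T')(Function('O')(15)), 39982) = Add(-4, 39982) = 39978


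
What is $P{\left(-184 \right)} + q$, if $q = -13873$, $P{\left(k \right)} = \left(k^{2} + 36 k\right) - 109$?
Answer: $13250$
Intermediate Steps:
$P{\left(k \right)} = -109 + k^{2} + 36 k$
$P{\left(-184 \right)} + q = \left(-109 + \left(-184\right)^{2} + 36 \left(-184\right)\right) - 13873 = \left(-109 + 33856 - 6624\right) - 13873 = 27123 - 13873 = 13250$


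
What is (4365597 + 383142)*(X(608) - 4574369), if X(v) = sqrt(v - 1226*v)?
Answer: -21722484470691 + 664823460*I*sqrt(38) ≈ -2.1722e+13 + 4.0982e+9*I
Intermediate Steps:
X(v) = 35*sqrt(-v) (X(v) = sqrt(-1225*v) = 35*sqrt(-v))
(4365597 + 383142)*(X(608) - 4574369) = (4365597 + 383142)*(35*sqrt(-1*608) - 4574369) = 4748739*(35*sqrt(-608) - 4574369) = 4748739*(35*(4*I*sqrt(38)) - 4574369) = 4748739*(140*I*sqrt(38) - 4574369) = 4748739*(-4574369 + 140*I*sqrt(38)) = -21722484470691 + 664823460*I*sqrt(38)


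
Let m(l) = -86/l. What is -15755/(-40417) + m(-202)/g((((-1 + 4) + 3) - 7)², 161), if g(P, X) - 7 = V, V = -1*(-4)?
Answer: 19241736/44903287 ≈ 0.42851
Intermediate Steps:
V = 4
g(P, X) = 11 (g(P, X) = 7 + 4 = 11)
-15755/(-40417) + m(-202)/g((((-1 + 4) + 3) - 7)², 161) = -15755/(-40417) - 86/(-202)/11 = -15755*(-1/40417) - 86*(-1/202)*(1/11) = 15755/40417 + (43/101)*(1/11) = 15755/40417 + 43/1111 = 19241736/44903287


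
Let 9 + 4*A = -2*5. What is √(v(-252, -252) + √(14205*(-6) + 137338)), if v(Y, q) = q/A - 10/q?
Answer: √(33809398 + 1273608*√13027)/798 ≈ 16.774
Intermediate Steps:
A = -19/4 (A = -9/4 + (-2*5)/4 = -9/4 + (¼)*(-10) = -9/4 - 5/2 = -19/4 ≈ -4.7500)
v(Y, q) = -10/q - 4*q/19 (v(Y, q) = q/(-19/4) - 10/q = q*(-4/19) - 10/q = -4*q/19 - 10/q = -10/q - 4*q/19)
√(v(-252, -252) + √(14205*(-6) + 137338)) = √((-10/(-252) - 4/19*(-252)) + √(14205*(-6) + 137338)) = √((-10*(-1/252) + 1008/19) + √(-85230 + 137338)) = √((5/126 + 1008/19) + √52108) = √(127103/2394 + 2*√13027)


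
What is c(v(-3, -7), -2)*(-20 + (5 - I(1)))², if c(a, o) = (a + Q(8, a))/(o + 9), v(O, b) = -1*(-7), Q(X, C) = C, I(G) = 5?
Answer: 800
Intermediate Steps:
v(O, b) = 7
c(a, o) = 2*a/(9 + o) (c(a, o) = (a + a)/(o + 9) = (2*a)/(9 + o) = 2*a/(9 + o))
c(v(-3, -7), -2)*(-20 + (5 - I(1)))² = (2*7/(9 - 2))*(-20 + (5 - 1*5))² = (2*7/7)*(-20 + (5 - 5))² = (2*7*(⅐))*(-20 + 0)² = 2*(-20)² = 2*400 = 800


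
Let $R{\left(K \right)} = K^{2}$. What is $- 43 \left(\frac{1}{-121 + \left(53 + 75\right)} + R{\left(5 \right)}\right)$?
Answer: $- \frac{7568}{7} \approx -1081.1$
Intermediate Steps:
$- 43 \left(\frac{1}{-121 + \left(53 + 75\right)} + R{\left(5 \right)}\right) = - 43 \left(\frac{1}{-121 + \left(53 + 75\right)} + 5^{2}\right) = - 43 \left(\frac{1}{-121 + 128} + 25\right) = - 43 \left(\frac{1}{7} + 25\right) = \left(-43\right) \frac{176}{7} = - \frac{7568}{7}$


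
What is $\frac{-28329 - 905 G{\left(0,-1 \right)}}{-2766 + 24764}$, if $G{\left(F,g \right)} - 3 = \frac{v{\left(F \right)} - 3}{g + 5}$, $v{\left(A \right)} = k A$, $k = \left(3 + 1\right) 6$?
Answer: $- \frac{121461}{87992} \approx -1.3804$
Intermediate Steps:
$k = 24$ ($k = 4 \cdot 6 = 24$)
$v{\left(A \right)} = 24 A$
$G{\left(F,g \right)} = 3 + \frac{-3 + 24 F}{5 + g}$ ($G{\left(F,g \right)} = 3 + \frac{24 F - 3}{g + 5} = 3 + \frac{-3 + 24 F}{5 + g}$)
$\frac{-28329 - 905 G{\left(0,-1 \right)}}{-2766 + 24764} = \frac{-28329 - 905 \frac{3 \left(4 - 1 + 8 \cdot 0\right)}{5 - 1}}{-2766 + 24764} = \frac{-28329 - 905 \frac{3 \left(4 - 1 + 0\right)}{4}}{21998} = \left(-28329 - 905 \cdot 3 \cdot \frac{1}{4} \cdot 3\right) \frac{1}{21998} = \left(-28329 - \frac{8145}{4}\right) \frac{1}{21998} = \left(- \frac{121461}{4}\right) \frac{1}{21998} = - \frac{121461}{87992}$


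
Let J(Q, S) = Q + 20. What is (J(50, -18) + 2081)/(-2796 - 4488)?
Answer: -717/2428 ≈ -0.29530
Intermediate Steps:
J(Q, S) = 20 + Q
(J(50, -18) + 2081)/(-2796 - 4488) = ((20 + 50) + 2081)/(-2796 - 4488) = (70 + 2081)/(-7284) = 2151*(-1/7284) = -717/2428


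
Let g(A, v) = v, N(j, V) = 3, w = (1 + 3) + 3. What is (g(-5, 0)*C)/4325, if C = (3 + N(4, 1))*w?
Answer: 0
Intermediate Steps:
w = 7 (w = 4 + 3 = 7)
C = 42 (C = (3 + 3)*7 = 6*7 = 42)
(g(-5, 0)*C)/4325 = (0*42)/4325 = 0*(1/4325) = 0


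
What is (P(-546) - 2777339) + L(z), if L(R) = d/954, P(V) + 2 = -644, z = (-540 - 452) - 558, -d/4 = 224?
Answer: -1325099293/477 ≈ -2.7780e+6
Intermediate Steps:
d = -896 (d = -4*224 = -896)
z = -1550 (z = -992 - 558 = -1550)
P(V) = -646 (P(V) = -2 - 644 = -646)
L(R) = -448/477 (L(R) = -896/954 = -896*1/954 = -448/477)
(P(-546) - 2777339) + L(z) = (-646 - 2777339) - 448/477 = -2777985 - 448/477 = -1325099293/477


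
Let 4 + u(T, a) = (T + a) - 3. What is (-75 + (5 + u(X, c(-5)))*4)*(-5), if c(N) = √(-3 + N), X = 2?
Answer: 375 - 40*I*√2 ≈ 375.0 - 56.569*I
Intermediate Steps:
u(T, a) = -7 + T + a (u(T, a) = -4 + ((T + a) - 3) = -4 + (-3 + T + a) = -7 + T + a)
(-75 + (5 + u(X, c(-5)))*4)*(-5) = (-75 + (5 + (-7 + 2 + √(-3 - 5)))*4)*(-5) = (-75 + (5 + (-7 + 2 + √(-8)))*4)*(-5) = (-75 + (5 + (-7 + 2 + 2*I*√2))*4)*(-5) = (-75 + (5 + (-5 + 2*I*√2))*4)*(-5) = (-75 + (2*I*√2)*4)*(-5) = (-75 + 8*I*√2)*(-5) = 375 - 40*I*√2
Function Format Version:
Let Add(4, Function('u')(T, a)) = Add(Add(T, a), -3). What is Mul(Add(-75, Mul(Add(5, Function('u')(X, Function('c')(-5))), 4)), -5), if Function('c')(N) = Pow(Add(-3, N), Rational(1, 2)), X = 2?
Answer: Add(375, Mul(-40, I, Pow(2, Rational(1, 2)))) ≈ Add(375.00, Mul(-56.569, I))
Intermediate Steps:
Function('u')(T, a) = Add(-7, T, a) (Function('u')(T, a) = Add(-4, Add(Add(T, a), -3)) = Add(-4, Add(-3, T, a)) = Add(-7, T, a))
Mul(Add(-75, Mul(Add(5, Function('u')(X, Function('c')(-5))), 4)), -5) = Mul(Add(-75, Mul(Add(5, Add(-7, 2, Pow(Add(-3, -5), Rational(1, 2)))), 4)), -5) = Mul(Add(-75, Mul(Add(5, Add(-7, 2, Pow(-8, Rational(1, 2)))), 4)), -5) = Mul(Add(-75, Mul(Add(5, Add(-7, 2, Mul(2, I, Pow(2, Rational(1, 2))))), 4)), -5) = Mul(Add(-75, Mul(Add(5, Add(-5, Mul(2, I, Pow(2, Rational(1, 2))))), 4)), -5) = Mul(Add(-75, Mul(Mul(2, I, Pow(2, Rational(1, 2))), 4)), -5) = Mul(Add(-75, Mul(8, I, Pow(2, Rational(1, 2)))), -5) = Add(375, Mul(-40, I, Pow(2, Rational(1, 2))))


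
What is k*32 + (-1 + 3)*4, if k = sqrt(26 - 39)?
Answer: 8 + 32*I*sqrt(13) ≈ 8.0 + 115.38*I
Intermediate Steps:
k = I*sqrt(13) (k = sqrt(-13) = I*sqrt(13) ≈ 3.6056*I)
k*32 + (-1 + 3)*4 = (I*sqrt(13))*32 + (-1 + 3)*4 = 32*I*sqrt(13) + 2*4 = 32*I*sqrt(13) + 8 = 8 + 32*I*sqrt(13)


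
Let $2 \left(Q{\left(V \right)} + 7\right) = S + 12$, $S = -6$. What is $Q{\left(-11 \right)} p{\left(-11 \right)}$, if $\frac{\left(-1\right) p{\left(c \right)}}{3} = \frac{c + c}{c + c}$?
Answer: $12$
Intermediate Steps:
$Q{\left(V \right)} = -4$ ($Q{\left(V \right)} = -7 + \frac{-6 + 12}{2} = -7 + \frac{1}{2} \cdot 6 = -7 + 3 = -4$)
$p{\left(c \right)} = -3$ ($p{\left(c \right)} = - 3 \frac{c + c}{c + c} = - 3 \frac{2 c}{2 c} = - 3 \cdot 2 c \frac{1}{2 c} = \left(-3\right) 1 = -3$)
$Q{\left(-11 \right)} p{\left(-11 \right)} = \left(-4\right) \left(-3\right) = 12$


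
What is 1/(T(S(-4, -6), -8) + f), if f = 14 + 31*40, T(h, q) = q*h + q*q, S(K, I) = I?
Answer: 1/1366 ≈ 0.00073206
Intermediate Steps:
T(h, q) = q**2 + h*q (T(h, q) = h*q + q**2 = q**2 + h*q)
f = 1254 (f = 14 + 1240 = 1254)
1/(T(S(-4, -6), -8) + f) = 1/(-8*(-6 - 8) + 1254) = 1/(-8*(-14) + 1254) = 1/(112 + 1254) = 1/1366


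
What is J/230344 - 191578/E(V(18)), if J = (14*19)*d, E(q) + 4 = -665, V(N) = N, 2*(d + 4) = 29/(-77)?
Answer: 485409072557/1695101496 ≈ 286.36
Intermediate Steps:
d = -645/154 (d = -4 + (29/(-77))/2 = -4 + (29*(-1/77))/2 = -4 + (½)*(-29/77) = -4 - 29/154 = -645/154 ≈ -4.1883)
E(q) = -669 (E(q) = -4 - 665 = -669)
J = -12255/11 (J = (14*19)*(-645/154) = 266*(-645/154) = -12255/11 ≈ -1114.1)
J/230344 - 191578/E(V(18)) = -12255/11/230344 - 191578/(-669) = -12255/11*1/230344 - 191578*(-1/669) = -12255/2533784 + 191578/669 = 485409072557/1695101496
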